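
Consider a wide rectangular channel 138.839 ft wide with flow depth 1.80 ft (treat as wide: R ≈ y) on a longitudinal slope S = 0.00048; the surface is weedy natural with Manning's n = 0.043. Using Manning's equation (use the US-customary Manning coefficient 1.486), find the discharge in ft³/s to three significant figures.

280 ft³/s

A = b·y = 138.839 × 1.80 = 249.9 ft²
Wide channel: R ≈ y = 1.80 ft
Q = (1.486/n)·A·R^(2/3)·S^(1/2) = (1.486/0.043) × 249.9 × 1.800^(2/3) × 0.00048^(1/2) = 280.0 ft³/s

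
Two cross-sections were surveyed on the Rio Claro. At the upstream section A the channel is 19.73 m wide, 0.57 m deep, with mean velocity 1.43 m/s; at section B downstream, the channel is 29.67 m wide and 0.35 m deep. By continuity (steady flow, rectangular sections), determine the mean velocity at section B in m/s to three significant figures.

Q = A₁V₁ = (19.73×0.57) × 1.43 = 16.08 m³/s
A₂ = 29.67 × 0.35 = 10.38 m²
V₂ = Q/A₂ = 16.08/10.38 = 1.549 m/s

1.55 m/s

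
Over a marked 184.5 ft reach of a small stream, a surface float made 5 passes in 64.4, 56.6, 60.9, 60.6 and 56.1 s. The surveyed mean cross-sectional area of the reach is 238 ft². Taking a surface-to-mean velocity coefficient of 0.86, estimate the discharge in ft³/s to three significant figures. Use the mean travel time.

t̄ = (64.4 + 56.6 + 60.9 + 60.6 + 56.1) / 5 = 59.72 s
v_surface = L / t̄ = 184.5 / 59.72 = 3.089 ft/s
v_mean = 0.86 × 3.089 = 2.657 ft/s
Q = A × v_mean = 238 × 2.657 = 632.3 ft³/s

632 ft³/s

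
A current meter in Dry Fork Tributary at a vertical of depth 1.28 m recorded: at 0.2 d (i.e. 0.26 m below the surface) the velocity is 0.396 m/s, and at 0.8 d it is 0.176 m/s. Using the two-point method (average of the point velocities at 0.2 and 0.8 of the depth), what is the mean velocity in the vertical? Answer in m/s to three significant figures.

0.286 m/s

v̄ = (0.396 + 0.176) / 2 = 0.2860 m/s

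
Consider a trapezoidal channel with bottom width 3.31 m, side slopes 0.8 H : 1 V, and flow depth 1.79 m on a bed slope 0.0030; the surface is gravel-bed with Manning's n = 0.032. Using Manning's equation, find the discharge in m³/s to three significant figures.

A = (b + z·y)·y = (3.31 + 0.8×1.79)×1.79 = 8.488 m²
P = b + 2y√(1+z²) = 3.31 + 2×1.79×√(1+0.8²) = 7.895 m
R = A/P = 8.488/7.895 = 1.075 m
Q = (1/n)·A·R^(2/3)·S^(1/2) = (1/0.032) × 8.488 × 1.075^(2/3) × 0.0030^(1/2) = 15.25 m³/s

15.2 m³/s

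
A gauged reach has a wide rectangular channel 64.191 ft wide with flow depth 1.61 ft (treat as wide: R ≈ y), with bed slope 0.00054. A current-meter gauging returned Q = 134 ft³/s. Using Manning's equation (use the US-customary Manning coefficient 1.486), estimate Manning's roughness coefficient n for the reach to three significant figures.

A = b·y = 64.191 × 1.61 = 103.3 ft²
Wide channel: R ≈ y = 1.61 ft
n = (1.486/Q)·A·R^(2/3)·S^(1/2) = (1.486/134) × 103.3 × 1.374 × 0.02324 = 0.03658

0.0366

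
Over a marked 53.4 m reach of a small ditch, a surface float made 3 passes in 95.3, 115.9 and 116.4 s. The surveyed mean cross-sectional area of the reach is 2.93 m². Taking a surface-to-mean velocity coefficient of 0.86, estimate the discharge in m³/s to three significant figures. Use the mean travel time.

t̄ = (95.3 + 115.9 + 116.4) / 3 = 109.2 s
v_surface = L / t̄ = 53.4 / 109.2 = 0.4890 m/s
v_mean = 0.86 × 0.4890 = 0.4205 m/s
Q = A × v_mean = 2.93 × 0.4205 = 1.232 m³/s

1.23 m³/s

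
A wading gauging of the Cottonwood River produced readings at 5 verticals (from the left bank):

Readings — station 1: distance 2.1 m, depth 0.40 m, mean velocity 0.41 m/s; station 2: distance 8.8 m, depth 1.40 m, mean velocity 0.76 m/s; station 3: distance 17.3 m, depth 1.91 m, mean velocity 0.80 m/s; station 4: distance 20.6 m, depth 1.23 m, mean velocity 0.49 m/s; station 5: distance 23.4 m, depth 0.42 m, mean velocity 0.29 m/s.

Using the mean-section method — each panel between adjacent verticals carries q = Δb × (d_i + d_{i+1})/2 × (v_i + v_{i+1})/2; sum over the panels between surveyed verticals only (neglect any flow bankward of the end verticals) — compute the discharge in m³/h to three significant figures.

Panel 1-2: Δb = 6.7 m, d̄ = (0.40+1.40)/2 = 0.9, v̄ = (0.41+0.76)/2 = 0.585 → q = 6.7×0.9×0.585 = 3.528 m³/s
Panel 2-3: Δb = 8.5 m, d̄ = (1.40+1.91)/2 = 1.655, v̄ = (0.76+0.80)/2 = 0.78 → q = 8.5×1.655×0.78 = 10.97 m³/s
Panel 3-4: Δb = 3.3 m, d̄ = (1.91+1.23)/2 = 1.57, v̄ = (0.80+0.49)/2 = 0.645 → q = 3.3×1.57×0.645 = 3.342 m³/s
Panel 4-5: Δb = 2.8 m, d̄ = (1.23+0.42)/2 = 0.825, v̄ = (0.49+0.29)/2 = 0.39 → q = 2.8×0.825×0.39 = 0.9009 m³/s
Q = Σ q = 18.74 m³/s
= 18.74 × 3600 = 67470 m³/h

67500 m³/h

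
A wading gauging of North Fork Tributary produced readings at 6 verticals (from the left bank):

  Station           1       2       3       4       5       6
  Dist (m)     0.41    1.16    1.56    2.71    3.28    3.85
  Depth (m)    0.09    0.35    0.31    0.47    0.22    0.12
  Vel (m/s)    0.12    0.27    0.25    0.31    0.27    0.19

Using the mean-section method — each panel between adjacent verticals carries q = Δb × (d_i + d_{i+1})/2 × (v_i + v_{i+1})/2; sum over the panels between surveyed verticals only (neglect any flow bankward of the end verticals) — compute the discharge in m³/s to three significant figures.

0.271 m³/s

Panel 1-2: Δb = 0.75 m, d̄ = (0.09+0.35)/2 = 0.22, v̄ = (0.12+0.27)/2 = 0.195 → q = 0.75×0.22×0.195 = 0.03218 m³/s
Panel 2-3: Δb = 0.4 m, d̄ = (0.35+0.31)/2 = 0.33, v̄ = (0.27+0.25)/2 = 0.26 → q = 0.4×0.33×0.26 = 0.03432 m³/s
Panel 3-4: Δb = 1.15 m, d̄ = (0.31+0.47)/2 = 0.39, v̄ = (0.25+0.31)/2 = 0.28 → q = 1.15×0.39×0.28 = 0.1256 m³/s
Panel 4-5: Δb = 0.57 m, d̄ = (0.47+0.22)/2 = 0.345, v̄ = (0.31+0.27)/2 = 0.29 → q = 0.57×0.345×0.29 = 0.05703 m³/s
Panel 5-6: Δb = 0.57 m, d̄ = (0.22+0.12)/2 = 0.17, v̄ = (0.27+0.19)/2 = 0.23 → q = 0.57×0.17×0.23 = 0.02229 m³/s
Q = Σ q = 0.2714 m³/s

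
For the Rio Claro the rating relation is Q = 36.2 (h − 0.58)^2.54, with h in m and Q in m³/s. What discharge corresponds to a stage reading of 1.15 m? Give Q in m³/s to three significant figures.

8.68 m³/s

Q = 36.2 × (1.15 − 0.58)^2.54 = 36.2 × 0.57^2.54 = 8.682 m³/s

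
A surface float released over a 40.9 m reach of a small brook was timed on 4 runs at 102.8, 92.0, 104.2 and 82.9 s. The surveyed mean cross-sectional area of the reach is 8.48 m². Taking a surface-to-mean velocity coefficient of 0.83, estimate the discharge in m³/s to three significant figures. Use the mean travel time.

t̄ = (102.8 + 92.0 + 104.2 + 82.9) / 4 = 95.475 s
v_surface = L / t̄ = 40.9 / 95.475 = 0.4284 m/s
v_mean = 0.83 × 0.4284 = 0.3556 m/s
Q = A × v_mean = 8.48 × 0.3556 = 3.015 m³/s

3.02 m³/s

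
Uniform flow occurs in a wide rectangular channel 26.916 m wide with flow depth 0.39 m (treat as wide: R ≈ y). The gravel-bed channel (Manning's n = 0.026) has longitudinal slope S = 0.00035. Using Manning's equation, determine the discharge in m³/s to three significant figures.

A = b·y = 26.916 × 0.39 = 10.50 m²
Wide channel: R ≈ y = 0.39 m
Q = (1/n)·A·R^(2/3)·S^(1/2) = (1/0.026) × 10.50 × 0.3900^(2/3) × 0.00035^(1/2) = 4.032 m³/s

4.03 m³/s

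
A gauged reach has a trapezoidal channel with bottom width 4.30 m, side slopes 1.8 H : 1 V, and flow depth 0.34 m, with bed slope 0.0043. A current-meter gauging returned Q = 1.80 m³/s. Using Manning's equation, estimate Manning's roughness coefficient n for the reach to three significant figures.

A = (b + z·y)·y = (4.30 + 1.8×0.34)×0.34 = 1.670 m²
P = b + 2y√(1+z²) = 4.30 + 2×0.34×√(1+1.8²) = 5.700 m
R = A/P = 1.670/5.700 = 0.2930 m
n = (1/Q)·A·R^(2/3)·S^(1/2) = (1/1.80) × 1.670 × 0.4411 × 0.06557 = 0.02684

0.0268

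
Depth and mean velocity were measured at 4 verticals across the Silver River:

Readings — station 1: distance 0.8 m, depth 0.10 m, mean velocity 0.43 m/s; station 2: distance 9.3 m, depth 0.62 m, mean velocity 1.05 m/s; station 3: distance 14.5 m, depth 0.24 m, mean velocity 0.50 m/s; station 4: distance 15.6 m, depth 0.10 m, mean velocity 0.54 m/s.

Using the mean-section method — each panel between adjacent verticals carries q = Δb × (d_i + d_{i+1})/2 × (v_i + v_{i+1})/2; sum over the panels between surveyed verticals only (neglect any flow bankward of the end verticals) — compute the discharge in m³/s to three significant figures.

4.09 m³/s

Panel 1-2: Δb = 8.5 m, d̄ = (0.10+0.62)/2 = 0.36, v̄ = (0.43+1.05)/2 = 0.74 → q = 8.5×0.36×0.74 = 2.264 m³/s
Panel 2-3: Δb = 5.2 m, d̄ = (0.62+0.24)/2 = 0.43, v̄ = (1.05+0.50)/2 = 0.775 → q = 5.2×0.43×0.775 = 1.733 m³/s
Panel 3-4: Δb = 1.1 m, d̄ = (0.24+0.10)/2 = 0.17, v̄ = (0.50+0.54)/2 = 0.52 → q = 1.1×0.17×0.52 = 0.09724 m³/s
Q = Σ q = 4.095 m³/s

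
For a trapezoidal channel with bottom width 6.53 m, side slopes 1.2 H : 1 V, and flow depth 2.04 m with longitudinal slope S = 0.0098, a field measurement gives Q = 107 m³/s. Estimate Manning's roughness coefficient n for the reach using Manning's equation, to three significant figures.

0.0214

A = (b + z·y)·y = (6.53 + 1.2×2.04)×2.04 = 18.32 m²
P = b + 2y√(1+z²) = 6.53 + 2×2.04×√(1+1.2²) = 12.90 m
R = A/P = 18.32/12.90 = 1.419 m
n = (1/Q)·A·R^(2/3)·S^(1/2) = (1/107) × 18.32 × 1.263 × 0.09899 = 0.02140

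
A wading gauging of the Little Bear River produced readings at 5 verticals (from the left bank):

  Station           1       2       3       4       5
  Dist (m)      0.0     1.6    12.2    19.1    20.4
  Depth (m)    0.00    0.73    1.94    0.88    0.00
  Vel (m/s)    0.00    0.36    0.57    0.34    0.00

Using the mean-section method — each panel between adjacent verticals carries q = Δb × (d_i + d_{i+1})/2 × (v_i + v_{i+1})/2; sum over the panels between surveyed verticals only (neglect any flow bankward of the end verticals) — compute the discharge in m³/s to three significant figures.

Panel 1-2: Δb = 1.6 m, d̄ = (0.00+0.73)/2 = 0.365, v̄ = (0.00+0.36)/2 = 0.18 → q = 1.6×0.365×0.18 = 0.1051 m³/s
Panel 2-3: Δb = 10.6 m, d̄ = (0.73+1.94)/2 = 1.335, v̄ = (0.36+0.57)/2 = 0.465 → q = 10.6×1.335×0.465 = 6.580 m³/s
Panel 3-4: Δb = 6.9 m, d̄ = (1.94+0.88)/2 = 1.41, v̄ = (0.57+0.34)/2 = 0.455 → q = 6.9×1.41×0.455 = 4.427 m³/s
Panel 4-5: Δb = 1.3 m, d̄ = (0.88+0.00)/2 = 0.44, v̄ = (0.34+0.00)/2 = 0.17 → q = 1.3×0.44×0.17 = 0.09724 m³/s
Q = Σ q = 11.21 m³/s

11.2 m³/s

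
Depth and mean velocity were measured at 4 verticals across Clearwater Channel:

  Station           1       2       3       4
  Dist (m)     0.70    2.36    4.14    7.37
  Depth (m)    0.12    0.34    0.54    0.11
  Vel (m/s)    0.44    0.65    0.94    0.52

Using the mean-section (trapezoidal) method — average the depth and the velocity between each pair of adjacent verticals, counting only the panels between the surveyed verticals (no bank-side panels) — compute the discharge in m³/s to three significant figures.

Panel 1-2: Δb = 1.66 m, d̄ = (0.12+0.34)/2 = 0.23, v̄ = (0.44+0.65)/2 = 0.545 → q = 1.66×0.23×0.545 = 0.2081 m³/s
Panel 2-3: Δb = 1.78 m, d̄ = (0.34+0.54)/2 = 0.44, v̄ = (0.65+0.94)/2 = 0.795 → q = 1.78×0.44×0.795 = 0.6226 m³/s
Panel 3-4: Δb = 3.23 m, d̄ = (0.54+0.11)/2 = 0.325, v̄ = (0.94+0.52)/2 = 0.73 → q = 3.23×0.325×0.73 = 0.7663 m³/s
Q = Σ q = 1.597 m³/s

1.60 m³/s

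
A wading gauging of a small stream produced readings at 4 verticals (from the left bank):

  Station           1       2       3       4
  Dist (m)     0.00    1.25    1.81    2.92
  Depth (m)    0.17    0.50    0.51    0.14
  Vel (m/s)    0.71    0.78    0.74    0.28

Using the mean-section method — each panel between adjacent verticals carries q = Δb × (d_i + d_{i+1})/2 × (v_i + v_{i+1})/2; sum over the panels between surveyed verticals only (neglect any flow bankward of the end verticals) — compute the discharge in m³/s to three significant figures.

0.711 m³/s

Panel 1-2: Δb = 1.25 m, d̄ = (0.17+0.50)/2 = 0.335, v̄ = (0.71+0.78)/2 = 0.745 → q = 1.25×0.335×0.745 = 0.3120 m³/s
Panel 2-3: Δb = 0.56 m, d̄ = (0.50+0.51)/2 = 0.505, v̄ = (0.78+0.74)/2 = 0.76 → q = 0.56×0.505×0.76 = 0.2149 m³/s
Panel 3-4: Δb = 1.11 m, d̄ = (0.51+0.14)/2 = 0.325, v̄ = (0.74+0.28)/2 = 0.51 → q = 1.11×0.325×0.51 = 0.1840 m³/s
Q = Σ q = 0.7109 m³/s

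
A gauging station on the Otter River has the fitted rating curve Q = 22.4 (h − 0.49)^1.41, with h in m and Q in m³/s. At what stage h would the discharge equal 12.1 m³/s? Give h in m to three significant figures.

1.14 m

h − h₀ = (Q/C)^(1/b) = (12.1/22.4)^(1/1.41) = 0.6461 m
h = 0.49 + 0.6461 = 1.136 m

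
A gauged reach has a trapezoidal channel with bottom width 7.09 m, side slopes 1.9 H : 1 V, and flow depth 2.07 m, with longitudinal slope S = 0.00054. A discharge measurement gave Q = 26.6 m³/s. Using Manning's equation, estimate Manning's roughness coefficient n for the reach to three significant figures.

A = (b + z·y)·y = (7.09 + 1.9×2.07)×2.07 = 22.82 m²
P = b + 2y√(1+z²) = 7.09 + 2×2.07×√(1+1.9²) = 15.98 m
R = A/P = 22.82/15.98 = 1.428 m
n = (1/Q)·A·R^(2/3)·S^(1/2) = (1/26.6) × 22.82 × 1.268 × 0.02324 = 0.02528

0.0253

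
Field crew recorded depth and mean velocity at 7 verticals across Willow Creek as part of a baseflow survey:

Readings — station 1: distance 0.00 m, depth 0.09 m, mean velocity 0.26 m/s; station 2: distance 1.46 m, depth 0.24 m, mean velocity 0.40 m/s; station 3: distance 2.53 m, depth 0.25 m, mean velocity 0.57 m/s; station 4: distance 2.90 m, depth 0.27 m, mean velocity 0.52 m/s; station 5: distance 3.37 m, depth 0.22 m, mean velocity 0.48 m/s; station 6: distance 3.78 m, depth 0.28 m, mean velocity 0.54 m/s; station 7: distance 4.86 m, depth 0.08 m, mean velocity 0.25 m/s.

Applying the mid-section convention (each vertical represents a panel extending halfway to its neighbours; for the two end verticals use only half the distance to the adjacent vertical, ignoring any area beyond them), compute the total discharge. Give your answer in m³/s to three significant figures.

w_1 = (1.46 − 0.00)/2 = 0.73 m; q_1 = 0.26 × 0.09 × 0.73 = 0.01708 m³/s
w_2 = (2.53 − 0.00)/2 = 1.265 m; q_2 = 0.40 × 0.24 × 1.265 = 0.1214 m³/s
w_3 = (2.90 − 1.46)/2 = 0.72 m; q_3 = 0.57 × 0.25 × 0.72 = 0.1026 m³/s
w_4 = (3.37 − 2.53)/2 = 0.42 m; q_4 = 0.52 × 0.27 × 0.42 = 0.05897 m³/s
w_5 = (3.78 − 2.90)/2 = 0.44 m; q_5 = 0.48 × 0.22 × 0.44 = 0.04646 m³/s
w_6 = (4.86 − 3.37)/2 = 0.745 m; q_6 = 0.54 × 0.28 × 0.745 = 0.1126 m³/s
w_7 = (4.86 − 3.78)/2 = 0.54 m; q_7 = 0.25 × 0.08 × 0.54 = 0.01080 m³/s
Q = Σ qᵢ = 0.4700 m³/s

0.470 m³/s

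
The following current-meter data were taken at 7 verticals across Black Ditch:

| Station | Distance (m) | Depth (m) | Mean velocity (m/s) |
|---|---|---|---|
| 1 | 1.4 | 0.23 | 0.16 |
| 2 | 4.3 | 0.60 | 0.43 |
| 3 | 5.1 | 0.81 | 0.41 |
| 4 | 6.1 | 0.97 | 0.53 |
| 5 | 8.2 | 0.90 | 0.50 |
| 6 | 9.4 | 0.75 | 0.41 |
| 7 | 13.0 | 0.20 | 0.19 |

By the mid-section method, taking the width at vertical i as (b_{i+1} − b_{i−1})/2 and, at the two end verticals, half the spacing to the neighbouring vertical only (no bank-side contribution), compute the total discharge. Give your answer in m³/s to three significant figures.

3.18 m³/s

w_1 = (4.3 − 1.4)/2 = 1.45 m; q_1 = 0.16 × 0.23 × 1.45 = 0.05336 m³/s
w_2 = (5.1 − 1.4)/2 = 1.85 m; q_2 = 0.43 × 0.60 × 1.85 = 0.4773 m³/s
w_3 = (6.1 − 4.3)/2 = 0.9 m; q_3 = 0.41 × 0.81 × 0.9 = 0.2989 m³/s
w_4 = (8.2 − 5.1)/2 = 1.55 m; q_4 = 0.53 × 0.97 × 1.55 = 0.7969 m³/s
w_5 = (9.4 − 6.1)/2 = 1.65 m; q_5 = 0.50 × 0.90 × 1.65 = 0.7425 m³/s
w_6 = (13.0 − 8.2)/2 = 2.4 m; q_6 = 0.41 × 0.75 × 2.4 = 0.7380 m³/s
w_7 = (13.0 − 9.4)/2 = 1.8 m; q_7 = 0.19 × 0.20 × 1.8 = 0.06840 m³/s
Q = Σ qᵢ = 3.175 m³/s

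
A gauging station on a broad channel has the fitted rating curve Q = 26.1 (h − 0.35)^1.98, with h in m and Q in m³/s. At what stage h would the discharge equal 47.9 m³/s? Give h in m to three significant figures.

1.71 m

h − h₀ = (Q/C)^(1/b) = (47.9/26.1)^(1/1.98) = 1.359 m
h = 0.35 + 1.359 = 1.709 m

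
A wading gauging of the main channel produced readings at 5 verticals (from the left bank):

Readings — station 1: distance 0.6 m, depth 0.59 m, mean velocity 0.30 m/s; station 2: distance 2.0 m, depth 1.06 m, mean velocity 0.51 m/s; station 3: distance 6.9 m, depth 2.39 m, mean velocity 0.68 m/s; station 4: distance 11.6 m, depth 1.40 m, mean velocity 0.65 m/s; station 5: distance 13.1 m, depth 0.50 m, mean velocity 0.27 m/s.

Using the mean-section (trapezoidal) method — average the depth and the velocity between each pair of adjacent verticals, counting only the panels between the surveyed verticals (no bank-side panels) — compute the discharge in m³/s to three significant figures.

12.1 m³/s

Panel 1-2: Δb = 1.4 m, d̄ = (0.59+1.06)/2 = 0.825, v̄ = (0.30+0.51)/2 = 0.405 → q = 1.4×0.825×0.405 = 0.4678 m³/s
Panel 2-3: Δb = 4.9 m, d̄ = (1.06+2.39)/2 = 1.725, v̄ = (0.51+0.68)/2 = 0.595 → q = 4.9×1.725×0.595 = 5.029 m³/s
Panel 3-4: Δb = 4.7 m, d̄ = (2.39+1.40)/2 = 1.895, v̄ = (0.68+0.65)/2 = 0.665 → q = 4.7×1.895×0.665 = 5.923 m³/s
Panel 4-5: Δb = 1.5 m, d̄ = (1.40+0.50)/2 = 0.95, v̄ = (0.65+0.27)/2 = 0.46 → q = 1.5×0.95×0.46 = 0.6555 m³/s
Q = Σ q = 12.08 m³/s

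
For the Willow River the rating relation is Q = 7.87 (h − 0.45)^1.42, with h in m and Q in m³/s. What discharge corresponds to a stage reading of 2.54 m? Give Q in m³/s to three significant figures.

22.4 m³/s

Q = 7.87 × (2.54 − 0.45)^1.42 = 7.87 × 2.09^1.42 = 22.42 m³/s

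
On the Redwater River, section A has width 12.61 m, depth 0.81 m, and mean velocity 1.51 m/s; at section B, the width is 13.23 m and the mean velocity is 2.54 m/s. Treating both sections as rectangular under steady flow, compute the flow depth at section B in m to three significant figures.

Q = A₁V₁ = (12.61×0.81) × 1.51 = 15.42 m³/s
d₂ = Q/(b₂ V₂) = 15.42/(13.23×2.54) = 0.4590 m

0.459 m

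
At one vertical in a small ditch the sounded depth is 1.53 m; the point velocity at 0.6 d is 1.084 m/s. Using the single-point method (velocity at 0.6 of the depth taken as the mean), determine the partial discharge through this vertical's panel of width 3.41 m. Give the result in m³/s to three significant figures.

v̄ = v₀.₆ = 1.084 m/s
q = v̄ × d × w = 1.084 × 1.53 × 3.41 = 5.656 m³/s

5.66 m³/s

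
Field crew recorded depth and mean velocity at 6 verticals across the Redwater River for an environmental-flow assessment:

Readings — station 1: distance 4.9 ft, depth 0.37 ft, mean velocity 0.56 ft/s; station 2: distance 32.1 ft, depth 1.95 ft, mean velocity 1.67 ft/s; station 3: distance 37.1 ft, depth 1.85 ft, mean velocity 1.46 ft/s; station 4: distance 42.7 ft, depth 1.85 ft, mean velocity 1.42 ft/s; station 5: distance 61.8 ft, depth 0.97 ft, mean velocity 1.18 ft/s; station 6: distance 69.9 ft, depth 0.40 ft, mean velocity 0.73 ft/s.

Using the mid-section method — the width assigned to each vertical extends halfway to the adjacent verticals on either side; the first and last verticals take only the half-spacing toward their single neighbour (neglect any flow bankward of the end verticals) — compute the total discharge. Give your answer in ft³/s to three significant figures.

w_1 = (32.1 − 4.9)/2 = 13.6 ft; q_1 = 0.56 × 0.37 × 13.6 = 2.818 ft³/s
w_2 = (37.1 − 4.9)/2 = 16.1 ft; q_2 = 1.67 × 1.95 × 16.1 = 52.43 ft³/s
w_3 = (42.7 − 32.1)/2 = 5.3 ft; q_3 = 1.46 × 1.85 × 5.3 = 14.32 ft³/s
w_4 = (61.8 − 37.1)/2 = 12.35 ft; q_4 = 1.42 × 1.85 × 12.35 = 32.44 ft³/s
w_5 = (69.9 − 42.7)/2 = 13.6 ft; q_5 = 1.18 × 0.97 × 13.6 = 15.57 ft³/s
w_6 = (69.9 − 61.8)/2 = 4.05 ft; q_6 = 0.73 × 0.40 × 4.05 = 1.183 ft³/s
Q = Σ qᵢ = 118.8 ft³/s

119 ft³/s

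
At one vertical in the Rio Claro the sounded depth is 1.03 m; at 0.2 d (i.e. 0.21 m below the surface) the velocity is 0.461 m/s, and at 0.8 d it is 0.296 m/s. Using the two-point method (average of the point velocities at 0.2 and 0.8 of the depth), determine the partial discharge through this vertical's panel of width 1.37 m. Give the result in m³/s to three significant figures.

0.534 m³/s

v̄ = (0.461 + 0.296) / 2 = 0.3785 m/s
q = v̄ × d × w = 0.3785 × 1.03 × 1.37 = 0.5341 m³/s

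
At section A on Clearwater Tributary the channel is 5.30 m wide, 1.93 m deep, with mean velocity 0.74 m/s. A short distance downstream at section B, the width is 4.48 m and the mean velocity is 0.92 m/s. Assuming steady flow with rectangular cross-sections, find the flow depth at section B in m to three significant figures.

1.84 m

Q = A₁V₁ = (5.30×1.93) × 0.74 = 7.569 m³/s
d₂ = Q/(b₂ V₂) = 7.569/(4.48×0.92) = 1.837 m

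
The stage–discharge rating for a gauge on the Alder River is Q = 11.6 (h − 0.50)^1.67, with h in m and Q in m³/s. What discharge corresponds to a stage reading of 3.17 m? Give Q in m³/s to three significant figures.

59.8 m³/s

Q = 11.6 × (3.17 − 0.50)^1.67 = 11.6 × 2.67^1.67 = 59.80 m³/s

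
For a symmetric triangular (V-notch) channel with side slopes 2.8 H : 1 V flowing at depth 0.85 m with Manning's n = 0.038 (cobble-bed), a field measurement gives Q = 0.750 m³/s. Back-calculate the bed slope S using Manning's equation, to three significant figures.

A = z·y² = 2.8×0.85² = 2.023 m²
P = 2y√(1+z²) = 2×0.85×√(1+2.8²) = 5.054 m
R = A/P = 2.023/5.054 = 0.4002 m
S = (Q·n / (1·A·R^(2/3)))² = (0.750×0.038 / (1×2.023×0.5431))² = 0.0006729

0.000673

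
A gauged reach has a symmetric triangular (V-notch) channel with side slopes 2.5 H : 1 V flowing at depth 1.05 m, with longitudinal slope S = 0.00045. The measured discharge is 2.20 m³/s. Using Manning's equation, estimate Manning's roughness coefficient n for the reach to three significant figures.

0.0165

A = z·y² = 2.5×1.05² = 2.756 m²
P = 2y√(1+z²) = 2×1.05×√(1+2.5²) = 5.654 m
R = A/P = 2.756/5.654 = 0.4875 m
n = (1/Q)·A·R^(2/3)·S^(1/2) = (1/2.20) × 2.756 × 0.6194 × 0.02121 = 0.01646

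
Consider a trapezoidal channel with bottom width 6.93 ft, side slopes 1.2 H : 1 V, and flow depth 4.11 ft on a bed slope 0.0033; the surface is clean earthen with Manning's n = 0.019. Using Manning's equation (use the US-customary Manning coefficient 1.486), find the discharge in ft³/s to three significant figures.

A = (b + z·y)·y = (6.93 + 1.2×4.11)×4.11 = 48.75 ft²
P = b + 2y√(1+z²) = 6.93 + 2×4.11×√(1+1.2²) = 19.77 ft
R = A/P = 48.75/19.77 = 2.466 ft
Q = (1.486/n)·A·R^(2/3)·S^(1/2) = (1.486/0.019) × 48.75 × 2.466^(2/3) × 0.0033^(1/2) = 399.8 ft³/s

400 ft³/s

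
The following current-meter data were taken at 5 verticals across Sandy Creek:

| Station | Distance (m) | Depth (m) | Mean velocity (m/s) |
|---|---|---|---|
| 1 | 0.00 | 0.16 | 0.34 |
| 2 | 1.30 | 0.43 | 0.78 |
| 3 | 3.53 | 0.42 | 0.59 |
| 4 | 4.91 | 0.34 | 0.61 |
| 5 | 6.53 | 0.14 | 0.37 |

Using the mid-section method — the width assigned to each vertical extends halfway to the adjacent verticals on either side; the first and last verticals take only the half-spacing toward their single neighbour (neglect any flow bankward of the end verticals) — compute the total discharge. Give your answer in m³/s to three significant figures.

1.43 m³/s

w_1 = (1.30 − 0.00)/2 = 0.65 m; q_1 = 0.34 × 0.16 × 0.65 = 0.03536 m³/s
w_2 = (3.53 − 0.00)/2 = 1.765 m; q_2 = 0.78 × 0.43 × 1.765 = 0.5920 m³/s
w_3 = (4.91 − 1.30)/2 = 1.805 m; q_3 = 0.59 × 0.42 × 1.805 = 0.4473 m³/s
w_4 = (6.53 − 3.53)/2 = 1.5 m; q_4 = 0.61 × 0.34 × 1.5 = 0.3111 m³/s
w_5 = (6.53 − 4.91)/2 = 0.81 m; q_5 = 0.37 × 0.14 × 0.81 = 0.04196 m³/s
Q = Σ qᵢ = 1.428 m³/s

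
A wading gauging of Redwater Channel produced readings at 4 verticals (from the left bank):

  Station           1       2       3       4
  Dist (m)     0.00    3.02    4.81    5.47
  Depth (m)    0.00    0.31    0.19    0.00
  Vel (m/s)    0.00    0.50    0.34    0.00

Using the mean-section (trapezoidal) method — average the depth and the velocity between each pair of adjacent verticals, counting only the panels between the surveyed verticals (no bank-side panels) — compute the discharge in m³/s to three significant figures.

Panel 1-2: Δb = 3.02 m, d̄ = (0.00+0.31)/2 = 0.155, v̄ = (0.00+0.50)/2 = 0.25 → q = 3.02×0.155×0.25 = 0.1170 m³/s
Panel 2-3: Δb = 1.79 m, d̄ = (0.31+0.19)/2 = 0.25, v̄ = (0.50+0.34)/2 = 0.42 → q = 1.79×0.25×0.42 = 0.1880 m³/s
Panel 3-4: Δb = 0.66 m, d̄ = (0.19+0.00)/2 = 0.095, v̄ = (0.34+0.00)/2 = 0.17 → q = 0.66×0.095×0.17 = 0.01066 m³/s
Q = Σ q = 0.3156 m³/s

0.316 m³/s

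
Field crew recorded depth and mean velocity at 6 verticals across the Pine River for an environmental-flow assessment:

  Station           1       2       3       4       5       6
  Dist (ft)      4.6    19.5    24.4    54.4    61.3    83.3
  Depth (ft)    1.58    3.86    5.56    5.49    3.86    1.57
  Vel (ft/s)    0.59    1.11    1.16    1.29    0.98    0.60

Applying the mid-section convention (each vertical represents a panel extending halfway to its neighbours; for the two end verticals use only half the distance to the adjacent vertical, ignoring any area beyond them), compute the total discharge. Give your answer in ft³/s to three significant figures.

358 ft³/s

w_1 = (19.5 − 4.6)/2 = 7.45 ft; q_1 = 0.59 × 1.58 × 7.45 = 6.945 ft³/s
w_2 = (24.4 − 4.6)/2 = 9.9 ft; q_2 = 1.11 × 3.86 × 9.9 = 42.42 ft³/s
w_3 = (54.4 − 19.5)/2 = 17.45 ft; q_3 = 1.16 × 5.56 × 17.45 = 112.5 ft³/s
w_4 = (61.3 − 24.4)/2 = 18.45 ft; q_4 = 1.29 × 5.49 × 18.45 = 130.7 ft³/s
w_5 = (83.3 − 54.4)/2 = 14.45 ft; q_5 = 0.98 × 3.86 × 14.45 = 54.66 ft³/s
w_6 = (83.3 − 61.3)/2 = 11 ft; q_6 = 0.60 × 1.57 × 11 = 10.36 ft³/s
Q = Σ qᵢ = 357.6 ft³/s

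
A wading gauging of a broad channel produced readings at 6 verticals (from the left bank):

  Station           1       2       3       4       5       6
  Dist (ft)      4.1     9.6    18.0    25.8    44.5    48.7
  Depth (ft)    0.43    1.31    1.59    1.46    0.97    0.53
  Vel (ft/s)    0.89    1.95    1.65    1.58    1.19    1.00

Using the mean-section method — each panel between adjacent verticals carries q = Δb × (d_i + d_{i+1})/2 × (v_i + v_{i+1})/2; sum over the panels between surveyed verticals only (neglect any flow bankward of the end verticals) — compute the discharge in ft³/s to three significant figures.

82.8 ft³/s

Panel 1-2: Δb = 5.5 ft, d̄ = (0.43+1.31)/2 = 0.87, v̄ = (0.89+1.95)/2 = 1.42 → q = 5.5×0.87×1.42 = 6.795 ft³/s
Panel 2-3: Δb = 8.4 ft, d̄ = (1.31+1.59)/2 = 1.45, v̄ = (1.95+1.65)/2 = 1.8 → q = 8.4×1.45×1.8 = 21.92 ft³/s
Panel 3-4: Δb = 7.8 ft, d̄ = (1.59+1.46)/2 = 1.525, v̄ = (1.65+1.58)/2 = 1.615 → q = 7.8×1.525×1.615 = 19.21 ft³/s
Panel 4-5: Δb = 18.7 ft, d̄ = (1.46+0.97)/2 = 1.215, v̄ = (1.58+1.19)/2 = 1.385 → q = 18.7×1.215×1.385 = 31.47 ft³/s
Panel 5-6: Δb = 4.2 ft, d̄ = (0.97+0.53)/2 = 0.75, v̄ = (1.19+1.00)/2 = 1.095 → q = 4.2×0.75×1.095 = 3.449 ft³/s
Q = Σ q = 82.85 ft³/s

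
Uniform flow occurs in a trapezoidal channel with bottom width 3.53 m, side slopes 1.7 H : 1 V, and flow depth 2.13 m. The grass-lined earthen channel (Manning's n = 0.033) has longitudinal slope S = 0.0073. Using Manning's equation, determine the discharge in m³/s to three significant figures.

46.4 m³/s

A = (b + z·y)·y = (3.53 + 1.7×2.13)×2.13 = 15.23 m²
P = b + 2y√(1+z²) = 3.53 + 2×2.13×√(1+1.7²) = 11.93 m
R = A/P = 15.23/11.93 = 1.277 m
Q = (1/n)·A·R^(2/3)·S^(1/2) = (1/0.033) × 15.23 × 1.277^(2/3) × 0.0073^(1/2) = 46.41 m³/s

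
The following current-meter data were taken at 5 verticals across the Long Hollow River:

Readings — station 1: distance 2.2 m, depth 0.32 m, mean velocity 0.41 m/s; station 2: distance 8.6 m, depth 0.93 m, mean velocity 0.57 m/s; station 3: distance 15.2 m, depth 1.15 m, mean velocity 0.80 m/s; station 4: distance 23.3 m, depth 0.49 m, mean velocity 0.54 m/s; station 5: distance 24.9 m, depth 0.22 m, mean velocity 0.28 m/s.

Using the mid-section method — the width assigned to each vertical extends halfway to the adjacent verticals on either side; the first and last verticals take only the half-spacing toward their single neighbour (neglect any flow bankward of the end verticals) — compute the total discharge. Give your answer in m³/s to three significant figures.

w_1 = (8.6 − 2.2)/2 = 3.2 m; q_1 = 0.41 × 0.32 × 3.2 = 0.4198 m³/s
w_2 = (15.2 − 2.2)/2 = 6.5 m; q_2 = 0.57 × 0.93 × 6.5 = 3.446 m³/s
w_3 = (23.3 − 8.6)/2 = 7.35 m; q_3 = 0.80 × 1.15 × 7.35 = 6.762 m³/s
w_4 = (24.9 − 15.2)/2 = 4.85 m; q_4 = 0.54 × 0.49 × 4.85 = 1.283 m³/s
w_5 = (24.9 − 23.3)/2 = 0.8 m; q_5 = 0.28 × 0.22 × 0.8 = 0.04928 m³/s
Q = Σ qᵢ = 11.96 m³/s

12.0 m³/s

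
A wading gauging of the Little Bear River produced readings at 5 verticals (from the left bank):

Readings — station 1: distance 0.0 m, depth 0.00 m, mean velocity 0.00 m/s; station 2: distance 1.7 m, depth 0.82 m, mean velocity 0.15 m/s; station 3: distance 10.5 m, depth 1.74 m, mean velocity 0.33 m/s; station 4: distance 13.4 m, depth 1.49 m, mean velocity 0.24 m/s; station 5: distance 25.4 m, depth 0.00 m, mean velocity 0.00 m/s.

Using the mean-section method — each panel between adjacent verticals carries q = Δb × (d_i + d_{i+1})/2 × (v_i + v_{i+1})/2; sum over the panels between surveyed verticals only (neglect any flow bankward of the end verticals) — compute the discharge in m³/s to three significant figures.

Panel 1-2: Δb = 1.7 m, d̄ = (0.00+0.82)/2 = 0.41, v̄ = (0.00+0.15)/2 = 0.075 → q = 1.7×0.41×0.075 = 0.05228 m³/s
Panel 2-3: Δb = 8.8 m, d̄ = (0.82+1.74)/2 = 1.28, v̄ = (0.15+0.33)/2 = 0.24 → q = 8.8×1.28×0.24 = 2.703 m³/s
Panel 3-4: Δb = 2.9 m, d̄ = (1.74+1.49)/2 = 1.615, v̄ = (0.33+0.24)/2 = 0.285 → q = 2.9×1.615×0.285 = 1.335 m³/s
Panel 4-5: Δb = 12 m, d̄ = (1.49+0.00)/2 = 0.745, v̄ = (0.24+0.00)/2 = 0.12 → q = 12×0.745×0.12 = 1.073 m³/s
Q = Σ q = 5.163 m³/s

5.16 m³/s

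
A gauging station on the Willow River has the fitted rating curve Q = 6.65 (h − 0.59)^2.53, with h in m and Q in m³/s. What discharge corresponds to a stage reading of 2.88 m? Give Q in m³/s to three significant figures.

Q = 6.65 × (2.88 − 0.59)^2.53 = 6.65 × 2.29^2.53 = 54.10 m³/s

54.1 m³/s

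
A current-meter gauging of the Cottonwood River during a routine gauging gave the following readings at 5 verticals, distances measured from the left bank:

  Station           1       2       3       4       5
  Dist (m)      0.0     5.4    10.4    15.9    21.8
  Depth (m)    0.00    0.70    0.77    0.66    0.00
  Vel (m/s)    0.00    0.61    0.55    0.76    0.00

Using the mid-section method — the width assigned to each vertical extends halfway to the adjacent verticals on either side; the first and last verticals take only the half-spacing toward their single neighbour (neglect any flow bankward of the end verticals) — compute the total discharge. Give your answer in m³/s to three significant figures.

w_2 = (10.4 − 0.0)/2 = 5.2 m; q_2 = 0.61 × 0.70 × 5.2 = 2.220 m³/s
w_3 = (15.9 − 5.4)/2 = 5.25 m; q_3 = 0.55 × 0.77 × 5.25 = 2.223 m³/s
w_4 = (21.8 − 10.4)/2 = 5.7 m; q_4 = 0.76 × 0.66 × 5.7 = 2.859 m³/s
Stations 1, 5 contribute zero (depth or velocity is 0).
Q = Σ qᵢ = 7.303 m³/s

7.30 m³/s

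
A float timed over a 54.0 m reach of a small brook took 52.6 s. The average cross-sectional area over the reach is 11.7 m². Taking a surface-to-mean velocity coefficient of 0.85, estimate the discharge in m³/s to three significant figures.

10.2 m³/s

v_surface = L / t̄ = 54.0 / 52.6 = 1.027 m/s
v_mean = 0.85 × 1.027 = 0.8726 m/s
Q = A × v_mean = 11.7 × 0.8726 = 10.21 m³/s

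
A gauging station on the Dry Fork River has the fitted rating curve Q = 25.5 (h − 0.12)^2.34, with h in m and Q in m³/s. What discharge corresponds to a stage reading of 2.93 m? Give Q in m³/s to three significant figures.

286 m³/s

Q = 25.5 × (2.93 − 0.12)^2.34 = 25.5 × 2.81^2.34 = 286.1 m³/s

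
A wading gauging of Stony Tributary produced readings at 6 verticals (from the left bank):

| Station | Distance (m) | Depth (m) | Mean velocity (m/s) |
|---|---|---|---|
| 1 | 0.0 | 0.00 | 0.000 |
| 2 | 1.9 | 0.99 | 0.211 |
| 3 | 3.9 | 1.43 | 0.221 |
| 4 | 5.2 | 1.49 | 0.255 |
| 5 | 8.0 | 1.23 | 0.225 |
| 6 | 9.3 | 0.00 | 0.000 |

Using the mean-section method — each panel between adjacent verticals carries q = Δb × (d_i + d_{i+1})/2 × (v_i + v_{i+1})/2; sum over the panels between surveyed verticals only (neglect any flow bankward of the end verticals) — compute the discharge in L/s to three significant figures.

2080 L/s

Panel 1-2: Δb = 1.9 m, d̄ = (0.00+0.99)/2 = 0.495, v̄ = (0.000+0.211)/2 = 0.1055 → q = 1.9×0.495×0.1055 = 0.09922 m³/s
Panel 2-3: Δb = 2 m, d̄ = (0.99+1.43)/2 = 1.21, v̄ = (0.211+0.221)/2 = 0.216 → q = 2×1.21×0.216 = 0.5227 m³/s
Panel 3-4: Δb = 1.3 m, d̄ = (1.43+1.49)/2 = 1.46, v̄ = (0.221+0.255)/2 = 0.238 → q = 1.3×1.46×0.238 = 0.4517 m³/s
Panel 4-5: Δb = 2.8 m, d̄ = (1.49+1.23)/2 = 1.36, v̄ = (0.255+0.225)/2 = 0.24 → q = 2.8×1.36×0.24 = 0.9139 m³/s
Panel 5-6: Δb = 1.3 m, d̄ = (1.23+0.00)/2 = 0.615, v̄ = (0.225+0.000)/2 = 0.1125 → q = 1.3×0.615×0.1125 = 0.08994 m³/s
Q = Σ q = 2.078 m³/s
= 2.078 × 1000 = 2078 L/s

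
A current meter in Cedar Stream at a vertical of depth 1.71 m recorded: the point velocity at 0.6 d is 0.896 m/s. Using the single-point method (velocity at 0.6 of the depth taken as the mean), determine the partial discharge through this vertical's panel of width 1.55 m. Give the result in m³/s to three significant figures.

v̄ = v₀.₆ = 0.896 m/s
q = v̄ × d × w = 0.8960 × 1.71 × 1.55 = 2.375 m³/s

2.37 m³/s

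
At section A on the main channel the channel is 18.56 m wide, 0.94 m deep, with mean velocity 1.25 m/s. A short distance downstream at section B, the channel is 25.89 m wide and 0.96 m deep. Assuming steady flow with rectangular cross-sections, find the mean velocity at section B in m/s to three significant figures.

Q = A₁V₁ = (18.56×0.94) × 1.25 = 21.81 m³/s
A₂ = 25.89 × 0.96 = 24.85 m²
V₂ = Q/A₂ = 21.81/24.85 = 0.8774 m/s

0.877 m/s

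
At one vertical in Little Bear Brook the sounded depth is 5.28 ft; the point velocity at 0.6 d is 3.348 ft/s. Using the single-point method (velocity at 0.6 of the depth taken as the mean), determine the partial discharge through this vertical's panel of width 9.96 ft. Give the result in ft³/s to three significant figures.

176 ft³/s

v̄ = v₀.₆ = 3.348 ft/s
q = v̄ × d × w = 3.348 × 5.28 × 9.96 = 176.1 ft³/s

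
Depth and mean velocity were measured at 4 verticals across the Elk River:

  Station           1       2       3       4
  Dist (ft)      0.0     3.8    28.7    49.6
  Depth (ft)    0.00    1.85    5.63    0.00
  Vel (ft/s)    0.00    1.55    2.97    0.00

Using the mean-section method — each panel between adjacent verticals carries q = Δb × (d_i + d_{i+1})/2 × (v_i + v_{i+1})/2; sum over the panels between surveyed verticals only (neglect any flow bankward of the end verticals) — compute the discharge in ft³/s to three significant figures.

301 ft³/s

Panel 1-2: Δb = 3.8 ft, d̄ = (0.00+1.85)/2 = 0.925, v̄ = (0.00+1.55)/2 = 0.775 → q = 3.8×0.925×0.775 = 2.724 ft³/s
Panel 2-3: Δb = 24.9 ft, d̄ = (1.85+5.63)/2 = 3.74, v̄ = (1.55+2.97)/2 = 2.26 → q = 24.9×3.74×2.26 = 210.5 ft³/s
Panel 3-4: Δb = 20.9 ft, d̄ = (5.63+0.00)/2 = 2.815, v̄ = (2.97+0.00)/2 = 1.485 → q = 20.9×2.815×1.485 = 87.37 ft³/s
Q = Σ q = 300.6 ft³/s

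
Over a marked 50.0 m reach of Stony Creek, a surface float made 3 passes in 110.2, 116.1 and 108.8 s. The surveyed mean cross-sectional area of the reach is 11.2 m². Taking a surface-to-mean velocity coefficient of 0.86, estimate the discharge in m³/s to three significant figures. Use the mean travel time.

t̄ = (110.2 + 116.1 + 108.8) / 3 = 111.7 s
v_surface = L / t̄ = 50.0 / 111.7 = 0.4476 m/s
v_mean = 0.86 × 0.4476 = 0.3850 m/s
Q = A × v_mean = 11.2 × 0.3850 = 4.312 m³/s

4.31 m³/s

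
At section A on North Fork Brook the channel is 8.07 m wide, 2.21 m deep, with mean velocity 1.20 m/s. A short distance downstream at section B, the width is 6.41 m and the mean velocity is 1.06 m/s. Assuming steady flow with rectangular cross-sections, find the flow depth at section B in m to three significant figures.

3.15 m

Q = A₁V₁ = (8.07×2.21) × 1.20 = 21.40 m³/s
d₂ = Q/(b₂ V₂) = 21.40/(6.41×1.06) = 3.150 m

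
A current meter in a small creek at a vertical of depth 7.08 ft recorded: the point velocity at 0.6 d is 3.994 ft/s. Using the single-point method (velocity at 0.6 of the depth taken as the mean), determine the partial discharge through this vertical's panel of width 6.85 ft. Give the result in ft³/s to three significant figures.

v̄ = v₀.₆ = 3.994 ft/s
q = v̄ × d × w = 3.994 × 7.08 × 6.85 = 193.7 ft³/s

194 ft³/s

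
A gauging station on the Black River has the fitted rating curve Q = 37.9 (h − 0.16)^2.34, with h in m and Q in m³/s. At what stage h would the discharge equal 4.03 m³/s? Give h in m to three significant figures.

h − h₀ = (Q/C)^(1/b) = (4.03/37.9)^(1/2.34) = 0.3837 m
h = 0.16 + 0.3837 = 0.5437 m

0.544 m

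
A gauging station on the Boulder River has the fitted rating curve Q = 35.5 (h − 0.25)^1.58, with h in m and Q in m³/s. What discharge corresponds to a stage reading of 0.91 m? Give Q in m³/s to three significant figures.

18.4 m³/s

Q = 35.5 × (0.91 − 0.25)^1.58 = 35.5 × 0.66^1.58 = 18.41 m³/s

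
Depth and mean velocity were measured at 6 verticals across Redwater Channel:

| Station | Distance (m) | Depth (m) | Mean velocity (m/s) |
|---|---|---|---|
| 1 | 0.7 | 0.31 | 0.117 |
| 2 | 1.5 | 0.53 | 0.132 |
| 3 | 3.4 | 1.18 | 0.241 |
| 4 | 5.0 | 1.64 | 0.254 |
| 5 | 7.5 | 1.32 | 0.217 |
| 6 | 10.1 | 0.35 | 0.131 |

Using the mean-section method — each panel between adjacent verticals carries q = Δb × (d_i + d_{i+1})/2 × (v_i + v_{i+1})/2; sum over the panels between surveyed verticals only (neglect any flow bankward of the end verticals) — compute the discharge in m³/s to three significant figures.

Panel 1-2: Δb = 0.8 m, d̄ = (0.31+0.53)/2 = 0.42, v̄ = (0.117+0.132)/2 = 0.1245 → q = 0.8×0.42×0.1245 = 0.04183 m³/s
Panel 2-3: Δb = 1.9 m, d̄ = (0.53+1.18)/2 = 0.855, v̄ = (0.132+0.241)/2 = 0.1865 → q = 1.9×0.855×0.1865 = 0.3030 m³/s
Panel 3-4: Δb = 1.6 m, d̄ = (1.18+1.64)/2 = 1.41, v̄ = (0.241+0.254)/2 = 0.2475 → q = 1.6×1.41×0.2475 = 0.5584 m³/s
Panel 4-5: Δb = 2.5 m, d̄ = (1.64+1.32)/2 = 1.48, v̄ = (0.254+0.217)/2 = 0.2355 → q = 2.5×1.48×0.2355 = 0.8714 m³/s
Panel 5-6: Δb = 2.6 m, d̄ = (1.32+0.35)/2 = 0.835, v̄ = (0.217+0.131)/2 = 0.174 → q = 2.6×0.835×0.174 = 0.3778 m³/s
Q = Σ q = 2.152 m³/s

2.15 m³/s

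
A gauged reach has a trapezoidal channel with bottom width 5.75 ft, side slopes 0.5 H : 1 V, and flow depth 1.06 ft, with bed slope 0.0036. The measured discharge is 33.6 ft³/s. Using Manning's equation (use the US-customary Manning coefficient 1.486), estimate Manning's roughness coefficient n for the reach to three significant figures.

A = (b + z·y)·y = (5.75 + 0.5×1.06)×1.06 = 6.657 ft²
P = b + 2y√(1+z²) = 5.75 + 2×1.06×√(1+0.5²) = 8.120 ft
R = A/P = 6.657/8.120 = 0.8198 ft
n = (1.486/Q)·A·R^(2/3)·S^(1/2) = (1.486/33.6) × 6.657 × 0.8759 × 0.06000 = 0.01547

0.0155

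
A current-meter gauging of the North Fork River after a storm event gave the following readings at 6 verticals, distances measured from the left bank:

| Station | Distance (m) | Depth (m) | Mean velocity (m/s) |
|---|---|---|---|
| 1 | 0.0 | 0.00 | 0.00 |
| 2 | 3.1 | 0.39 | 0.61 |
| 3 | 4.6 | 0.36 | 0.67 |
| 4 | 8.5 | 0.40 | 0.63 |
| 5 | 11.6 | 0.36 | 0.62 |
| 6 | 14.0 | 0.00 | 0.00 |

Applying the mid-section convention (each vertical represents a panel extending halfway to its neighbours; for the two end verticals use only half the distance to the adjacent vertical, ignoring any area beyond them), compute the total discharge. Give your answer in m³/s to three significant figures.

2.69 m³/s

w_2 = (4.6 − 0.0)/2 = 2.3 m; q_2 = 0.61 × 0.39 × 2.3 = 0.5472 m³/s
w_3 = (8.5 − 3.1)/2 = 2.7 m; q_3 = 0.67 × 0.36 × 2.7 = 0.6512 m³/s
w_4 = (11.6 − 4.6)/2 = 3.5 m; q_4 = 0.63 × 0.40 × 3.5 = 0.8820 m³/s
w_5 = (14.0 − 8.5)/2 = 2.75 m; q_5 = 0.62 × 0.36 × 2.75 = 0.6138 m³/s
Stations 1, 6 contribute zero (depth or velocity is 0).
Q = Σ qᵢ = 2.694 m³/s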